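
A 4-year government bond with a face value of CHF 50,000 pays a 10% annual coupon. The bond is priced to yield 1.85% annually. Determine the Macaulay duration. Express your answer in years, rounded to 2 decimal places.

3.56 years

Periodic yield y = 0.0185. Discount each cash flow and weight by its year:
  t   CF        PV=CF/(1+0.0185)^t    t·PV
  1     5,000.00     4,909.1802     4,909.1802
  2     5,000.00     4,820.0100     9,640.0200
  3     5,000.00     4,732.4595    14,197.3784
  4    55,000.00    51,111.4917   204,445.9668
  Σ                 65,573.1413   233,192.5454
Price P = Σ PV = 65,573.1413.
Macaulay duration = Σ(t·PV) / P = 233,192.5454 / 65,573.1413 = 3.55622 years.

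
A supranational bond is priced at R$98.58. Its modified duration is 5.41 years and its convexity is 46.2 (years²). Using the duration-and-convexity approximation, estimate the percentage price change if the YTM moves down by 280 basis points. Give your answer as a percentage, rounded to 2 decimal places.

+16.96%

Duration effect: -D_mod·Δy = -5.41 × (-0.028) = +0.151480
Convexity effect: ½·C·(Δy)² = 0.5 × 46.2 × (-0.028)² = +0.0181104
ΔP/P ≈ +0.151480 + 0.0181104 = +0.1695904
= +16.95904%.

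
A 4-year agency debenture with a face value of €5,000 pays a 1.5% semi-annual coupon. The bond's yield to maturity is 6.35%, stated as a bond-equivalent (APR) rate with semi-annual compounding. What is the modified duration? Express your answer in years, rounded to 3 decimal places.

Periodic yield y = 0.03175. First find Macaulay duration:
  t   CF        PV=CF/(1+0.03175)^t    t·PV
  1        37.50        36.3460        36.3460
  2        37.50        35.2275        70.4551
  3        37.50        34.1435       102.4305
  4        37.50        33.0928       132.3712
  5        37.50        32.0744       160.3721
  6        37.50        31.0874       186.5244
  7        37.50        30.1307       210.9152
  8     5,037.50     3,923.0084    31,384.0673
  Σ                  4,155.1108    32,283.4817
P = 4,155.1108; Macaulay duration = 32,283.4817 / 4,155.1108 = 7.76958 half-year periods = 3.88479 years.
Modified duration = D_Mac / (1 + y) = 3.88479 / 1.03175 = 3.76525 years.

3.765 years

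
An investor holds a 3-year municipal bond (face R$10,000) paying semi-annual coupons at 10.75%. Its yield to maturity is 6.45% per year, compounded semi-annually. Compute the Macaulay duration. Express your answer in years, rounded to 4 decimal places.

2.6642 years

Periodic yield y = 0.03225. Discount each cash flow and weight by its period:
  t   CF        PV=CF/(1+0.03225)^t    t·PV
  1       537.50       520.7072       520.7072
  2       537.50       504.4390     1,008.8781
  3       537.50       488.6791     1,466.0374
  4       537.50       473.4116     1,893.6464
  5       537.50       458.6211     2,293.1054
  6    10,537.50     8,710.2022    52,261.2134
  Σ                 11,156.0603    59,443.5879
Price P = Σ PV = 11,156.0603.
Macaulay duration = Σ(t·PV) / P = 59,443.5879 / 11,156.0603 = 5.32837 half-year periods.
In years: 5.32837 / 2 = 2.66418 years.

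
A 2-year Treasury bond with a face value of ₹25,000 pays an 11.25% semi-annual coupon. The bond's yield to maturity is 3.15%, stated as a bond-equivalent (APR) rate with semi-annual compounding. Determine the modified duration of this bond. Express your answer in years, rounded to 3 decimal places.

1.829 years

Periodic yield y = 0.01575. First find Macaulay duration:
  t   CF        PV=CF/(1+0.01575)^t    t·PV
  1     1,406.25     1,384.4450     1,384.4450
  2     1,406.25     1,362.9781     2,725.9562
  3     1,406.25     1,341.8440     4,025.5321
  4    26,406.25    24,806.1523    99,224.6094
  Σ                 28,895.4195   107,360.5427
P = 28,895.4195; Macaulay duration = 107,360.5427 / 28,895.4195 = 3.71549 half-year periods = 1.85774 years.
Modified duration = D_Mac / (1 + y) = 1.85774 / 1.01575 = 1.82894 years.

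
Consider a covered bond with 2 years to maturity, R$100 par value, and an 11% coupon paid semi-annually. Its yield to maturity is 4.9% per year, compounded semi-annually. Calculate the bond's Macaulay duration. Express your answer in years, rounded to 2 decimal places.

Periodic yield y = 0.0245. Discount each cash flow and weight by its period:
  t   CF        PV=CF/(1+0.0245)^t    t·PV
  1         5.50         5.3685         5.3685
  2         5.50         5.2401        10.4802
  3         5.50         5.1148        15.3443
  4       105.50        95.7645       383.0581
  Σ                    111.4879       414.2510
Price P = Σ PV = 111.4879.
Macaulay duration = Σ(t·PV) / P = 414.2510 / 111.4879 = 3.71566 half-year periods.
In years: 3.71566 / 2 = 1.85783 years.

1.86 years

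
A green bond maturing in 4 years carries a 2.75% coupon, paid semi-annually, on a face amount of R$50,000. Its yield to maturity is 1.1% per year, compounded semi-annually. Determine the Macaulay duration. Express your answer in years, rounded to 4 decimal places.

3.8221 years

Periodic yield y = 0.0055. Discount each cash flow and weight by its period:
  t   CF        PV=CF/(1+0.0055)^t    t·PV
  1       687.50       683.7394       683.7394
  2       687.50       679.9994     1,359.9989
  3       687.50       676.2799     2,028.8397
  4       687.50       672.5807     2,690.3228
  5       687.50       668.9017     3,344.5087
  6       687.50       665.2429     3,991.4574
  7       687.50       661.6041     4,631.2286
  8    50,687.50    48,511.4518   388,091.6145
  Σ                 53,219.8000   406,821.7101
Price P = Σ PV = 53,219.8000.
Macaulay duration = Σ(t·PV) / P = 406,821.7101 / 53,219.8000 = 7.64418 half-year periods.
In years: 7.64418 / 2 = 3.82209 years.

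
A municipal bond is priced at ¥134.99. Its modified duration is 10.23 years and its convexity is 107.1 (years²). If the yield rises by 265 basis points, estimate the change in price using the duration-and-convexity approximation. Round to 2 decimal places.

Duration effect: -D_mod·Δy = -10.23 × (+0.0265) = -0.271095
Convexity effect: ½·C·(Δy)² = 0.5 × 107.1 × (0.0265)² = +0.0376054875
ΔP/P ≈ -0.271095 + 0.0376054875 = -0.2334895125
ΔP ≈ 134.99 × (-0.2334895125) = -31.518749292375.

-¥31.52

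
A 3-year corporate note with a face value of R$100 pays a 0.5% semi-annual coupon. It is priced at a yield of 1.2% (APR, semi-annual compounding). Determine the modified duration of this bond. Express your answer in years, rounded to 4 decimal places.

Periodic yield y = 0.006. First find Macaulay duration:
  t   CF        PV=CF/(1+0.006)^t    t·PV
  1         0.25         0.2485         0.2485
  2         0.25         0.2470         0.4941
  3         0.25         0.2456         0.7367
  4         0.25         0.2441         0.9764
  5         0.25         0.2426         1.2132
  6       100.25        96.7156       580.2936
  Σ                     97.9434       583.9623
P = 97.9434; Macaulay duration = 583.9623 / 97.9434 = 5.96224 half-year periods = 2.98112 years.
Modified duration = D_Mac / (1 + y) = 2.98112 / 1.006 = 2.96334 years.

2.9633 years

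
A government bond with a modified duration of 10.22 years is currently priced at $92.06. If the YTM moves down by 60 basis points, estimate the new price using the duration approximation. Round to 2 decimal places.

$97.71

Duration approximation: ΔP/P ≈ -D_mod · Δy = -10.22 × (-0.006) = +0.061320.
New price ≈ 92.06 × (1 + 0.061320) = 97.7051192.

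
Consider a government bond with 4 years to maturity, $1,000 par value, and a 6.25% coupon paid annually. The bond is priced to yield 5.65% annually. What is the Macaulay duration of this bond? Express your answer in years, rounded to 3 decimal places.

3.665 years

Periodic yield y = 0.0565. Discount each cash flow and weight by its year:
  t   CF        PV=CF/(1+0.0565)^t    t·PV
  1        62.50        59.1576        59.1576
  2        62.50        55.9939       111.9879
  3        62.50        52.9995       158.9984
  4     1,062.50       852.8073     3,411.2294
  Σ                  1,020.9583     3,741.3733
Price P = Σ PV = 1,020.9583.
Macaulay duration = Σ(t·PV) / P = 3,741.3733 / 1,020.9583 = 3.66457 years.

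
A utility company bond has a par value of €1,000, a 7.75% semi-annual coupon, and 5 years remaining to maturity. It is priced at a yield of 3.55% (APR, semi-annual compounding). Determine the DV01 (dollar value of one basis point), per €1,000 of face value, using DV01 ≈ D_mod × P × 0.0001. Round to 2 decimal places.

€0.50

Periodic yield y = 0.01775.
  t   CF        PV=CF/(1+0.01775)^t    t·PV
  1        38.75        38.0742        38.0742
  2        38.75        37.4102        74.8203
  3        38.75        36.7577       110.2731
  4        38.75        36.1166       144.4665
  5        38.75        35.4867       177.4337
  6        38.75        34.8678       209.2070
  7        38.75        34.2597       239.8181
  8        38.75        33.6622       269.2978
  9        38.75        33.0751       297.6763
  10    1,038.75       871.1640     8,711.6401
  Σ                  1,190.8744    10,272.7072
P = 1,190.8744; D_Mac = 8.62619 half-year periods = 4.31309 yrs; D_mod = 4.23787 yrs.
DV01 ≈ 4.23787 × 1,190.8744 × 0.0001 = 0.504677.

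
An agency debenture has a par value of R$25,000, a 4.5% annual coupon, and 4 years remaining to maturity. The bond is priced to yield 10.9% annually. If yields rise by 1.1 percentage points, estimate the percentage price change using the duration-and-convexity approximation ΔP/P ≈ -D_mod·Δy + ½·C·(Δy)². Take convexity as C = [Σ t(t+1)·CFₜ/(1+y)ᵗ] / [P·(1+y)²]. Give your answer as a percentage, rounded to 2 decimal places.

-3.60%

With y = 0.109:
  t   CF        PV=CF/(1+0.109)^t    t·PV        t(t+1)·PV
  1     1,125.00     1,014.4274     1,014.4274       2,028.8548
  2     1,125.00       914.7226     1,829.4453       5,488.3359
  3     1,125.00       824.8175     2,474.4526       9,897.8104
  4    26,125.00    17,271.5023    69,086.0092     345,430.0458
  Σ                 20,025.4699    74,404.3345     362,845.0469
P = 20,025.4699; D_Mac = 3.71549 yrs; D_mod = 3.35030 yrs; C = 14.73246.
Duration effect: -3.35030 × (+0.011) = -0.036853
Convexity effect: 0.5 × 14.73246 × (0.011)² = +0.0008913
ΔP/P ≈ -0.036853 + 0.0008913 = -0.035962 = -3.5962%.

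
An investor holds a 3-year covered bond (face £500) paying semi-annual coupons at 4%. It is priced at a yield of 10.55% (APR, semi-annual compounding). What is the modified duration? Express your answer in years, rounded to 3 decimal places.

Periodic yield y = 0.05275. First find Macaulay duration:
  t   CF        PV=CF/(1+0.05275)^t    t·PV
  1        10.00         9.4989         9.4989
  2        10.00         9.0230        18.0459
  3        10.00         8.5709        25.7126
  4        10.00         8.1414        32.5656
  5        10.00         7.7335        38.6673
  6       510.00       374.6439     2,247.8635
  Σ                    417.6115     2,372.3538
P = 417.6115; Macaulay duration = 2,372.3538 / 417.6115 = 5.68077 half-year periods = 2.84038 years.
Modified duration = D_Mac / (1 + y) = 2.84038 / 1.05275 = 2.69806 years.

2.698 years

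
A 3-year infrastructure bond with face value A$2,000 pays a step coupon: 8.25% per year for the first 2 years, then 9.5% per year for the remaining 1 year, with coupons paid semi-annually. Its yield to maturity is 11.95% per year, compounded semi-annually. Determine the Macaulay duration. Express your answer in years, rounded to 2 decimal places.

2.70 years

Periodic yield y = 0.05975. Discount each cash flow and weight by its period:
  t   CF        PV=CF/(1+0.05975)^t    t·PV
  1        82.50        77.8485        77.8485
  2        82.50        73.4594       146.9187
  3        82.50        69.3176       207.9529
  4        82.50        65.4094       261.6376
  5        95.00        71.0733       355.3665
  6     2,095.00     1,478.9840     8,873.9040
  Σ                  1,836.0922     9,923.6283
Price P = Σ PV = 1,836.0922.
Macaulay duration = Σ(t·PV) / P = 9,923.6283 / 1,836.0922 = 5.40475 half-year periods.
In years: 5.40475 / 2 = 2.70238 years.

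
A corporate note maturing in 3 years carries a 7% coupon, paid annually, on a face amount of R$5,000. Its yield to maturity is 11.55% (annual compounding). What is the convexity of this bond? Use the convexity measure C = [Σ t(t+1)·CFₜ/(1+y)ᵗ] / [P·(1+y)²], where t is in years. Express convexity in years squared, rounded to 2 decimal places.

8.77

With y = 0.1155:
  t   CF        PV=CF/(1+0.1155)^t    t·PV        t(t+1)·PV
  1       350.00       313.7606       313.7606         627.5213
  2       350.00       281.2736       562.5471       1,687.6413
  3     5,350.00     3,854.2959    11,562.8878      46,251.5513
  Σ                  4,449.3301    12,439.1956      48,566.7139
P = 4,449.3301.
Convexity = Σ t(t+1)·PV / [P·(1+y)²] = 48,566.7139 / (4,449.3301 × 1.244340) = 8.77213.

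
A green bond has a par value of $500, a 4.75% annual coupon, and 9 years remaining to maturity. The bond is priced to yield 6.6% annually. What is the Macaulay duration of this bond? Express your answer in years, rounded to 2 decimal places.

7.41 years

Periodic yield y = 0.066. Discount each cash flow and weight by its year:
  t   CF        PV=CF/(1+0.066)^t    t·PV
  1        23.75        22.2795        22.2795
  2        23.75        20.9001        41.8003
  3        23.75        19.6061        58.8184
  4        23.75        18.3922        73.5690
  5        23.75        17.2535        86.2676
  6        23.75        16.1853        97.1117
  7        23.75        15.1832       106.2824
  8        23.75        14.2431       113.9452
  9       523.75       294.6519     2,651.8668
  Σ                    438.6951     3,251.9409
Price P = Σ PV = 438.6951.
Macaulay duration = Σ(t·PV) / P = 3,251.9409 / 438.6951 = 7.41276 years.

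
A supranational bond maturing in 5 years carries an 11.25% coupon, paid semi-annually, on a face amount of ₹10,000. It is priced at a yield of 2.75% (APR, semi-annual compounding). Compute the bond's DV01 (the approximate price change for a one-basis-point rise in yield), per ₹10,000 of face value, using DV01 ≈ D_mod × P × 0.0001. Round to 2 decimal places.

Periodic yield y = 0.01375.
  t   CF        PV=CF/(1+0.01375)^t    t·PV
  1       562.50       554.8705       554.8705
  2       562.50       547.3445     1,094.6891
  3       562.50       539.9206     1,619.7619
  4       562.50       532.5974     2,130.3897
  5       562.50       525.3735     2,626.8677
  6       562.50       518.2476     3,109.4858
  7       562.50       511.2184     3,578.5286
  8       562.50       504.2845     4,034.2757
  9       562.50       497.4446     4,477.0014
  10   10,562.50     9,214.2088    92,142.0881
  Σ                 13,945.5105   115,367.9585
P = 13,945.5105; D_Mac = 8.27277 half-year periods = 4.13638 yrs; D_mod = 4.08028 yrs.
DV01 ≈ 4.08028 × 13,945.5105 × 0.0001 = 5.690158.

₹5.69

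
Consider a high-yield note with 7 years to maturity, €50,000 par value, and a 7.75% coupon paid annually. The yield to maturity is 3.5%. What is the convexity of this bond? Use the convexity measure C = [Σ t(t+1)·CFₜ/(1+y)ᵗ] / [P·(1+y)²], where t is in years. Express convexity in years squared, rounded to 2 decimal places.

40.61

With y = 0.035:
  t   CF        PV=CF/(1+0.035)^t    t·PV        t(t+1)·PV
  1     3,875.00     3,743.9614     3,743.9614       7,487.9227
  2     3,875.00     3,617.3540     7,234.7079      21,704.1238
  3     3,875.00     3,495.0280    10,485.0840      41,940.3358
  4     3,875.00     3,376.8386    13,507.3545      67,536.7726
  5     3,875.00     3,262.6460    16,313.2301      97,879.3806
  6     3,875.00     3,152.3150    18,913.8900     132,397.2299
  7    53,875.00    42,345.2630   296,416.8410   2,371,334.7284
  Σ                 62,993.4060   366,615.0689   2,740,280.4938
P = 62,993.4060.
Convexity = Σ t(t+1)·PV / [P·(1+y)²] = 2,740,280.4938 / (62,993.4060 × 1.071225) = 40.60871.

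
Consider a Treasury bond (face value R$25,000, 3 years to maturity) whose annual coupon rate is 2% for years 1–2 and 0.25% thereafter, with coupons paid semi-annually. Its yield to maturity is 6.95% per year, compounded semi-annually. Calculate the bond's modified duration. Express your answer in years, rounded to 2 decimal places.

Periodic yield y = 0.03475. First find Macaulay duration:
  t   CF        PV=CF/(1+0.03475)^t    t·PV
  1       250.00       241.6043       241.6043
  2       250.00       233.4905       466.9809
  3       250.00       225.6492       676.9475
  4       250.00       218.0712       872.2847
  5        31.25        26.3435       131.7173
  6    25,031.25    20,392.4745   122,354.8468
  Σ                 21,337.6330   124,744.3815
P = 21,337.6330; Macaulay duration = 124,744.3815 / 21,337.6330 = 5.84621 half-year periods = 2.92311 years.
Modified duration = D_Mac / (1 + y) = 2.92311 / 1.03475 = 2.82494 years.

2.82 years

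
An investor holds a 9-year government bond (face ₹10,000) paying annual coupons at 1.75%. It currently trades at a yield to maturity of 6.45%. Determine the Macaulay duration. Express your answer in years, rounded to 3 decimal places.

Periodic yield y = 0.0645. Discount each cash flow and weight by its year:
  t   CF        PV=CF/(1+0.0645)^t    t·PV
  1       175.00       164.3964       164.3964
  2       175.00       154.4354       308.8707
  3       175.00       145.0778       435.2335
  4       175.00       136.2873       545.1492
  5       175.00       128.0294       640.1470
  6       175.00       120.2719       721.6312
  7       175.00       112.9844       790.8906
  8       175.00       106.1384       849.1076
  9    10,175.00     5,797.2686    52,175.4178
  Σ                  6,864.8896    56,630.8440
Price P = Σ PV = 6,864.8896.
Macaulay duration = Σ(t·PV) / P = 56,630.8440 / 6,864.8896 = 8.24935 years.

8.249 years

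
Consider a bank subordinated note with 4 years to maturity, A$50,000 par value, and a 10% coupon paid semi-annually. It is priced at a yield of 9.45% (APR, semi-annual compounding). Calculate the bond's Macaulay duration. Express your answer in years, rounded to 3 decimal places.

3.399 years

Periodic yield y = 0.04725. Discount each cash flow and weight by its period:
  t   CF        PV=CF/(1+0.04725)^t    t·PV
  1     2,500.00     2,387.2046     2,387.2046
  2     2,500.00     2,279.4983     4,558.9966
  3     2,500.00     2,176.6515     6,529.9545
  4     2,500.00     2,078.4450     8,313.7799
  5     2,500.00     1,984.6694     9,923.3468
  6     2,500.00     1,895.1247    11,370.7483
  7     2,500.00     1,809.6202    12,667.3411
  8    52,500.00    36,287.4417   290,299.5336
  Σ                 50,898.6553   346,050.9054
Price P = Σ PV = 50,898.6553.
Macaulay duration = Σ(t·PV) / P = 346,050.9054 / 50,898.6553 = 6.79882 half-year periods.
In years: 6.79882 / 2 = 3.39941 years.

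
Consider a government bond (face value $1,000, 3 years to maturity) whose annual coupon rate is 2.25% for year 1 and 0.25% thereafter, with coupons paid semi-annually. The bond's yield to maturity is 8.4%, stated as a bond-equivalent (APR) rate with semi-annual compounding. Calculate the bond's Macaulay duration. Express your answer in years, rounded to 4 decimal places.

2.9368 years

Periodic yield y = 0.042. Discount each cash flow and weight by its period:
  t   CF        PV=CF/(1+0.042)^t    t·PV
  1        11.25        10.7965        10.7965
  2        11.25        10.3614        20.7227
  3         1.25         1.1049         3.3146
  4         1.25         1.0603         4.2413
  5         1.25         1.0176         5.0879
  6     1,001.25       782.2331     4,693.3989
  Σ                    806.5738     4,737.5620
Price P = Σ PV = 806.5738.
Macaulay duration = Σ(t·PV) / P = 4,737.5620 / 806.5738 = 5.87369 half-year periods.
In years: 5.87369 / 2 = 2.93684 years.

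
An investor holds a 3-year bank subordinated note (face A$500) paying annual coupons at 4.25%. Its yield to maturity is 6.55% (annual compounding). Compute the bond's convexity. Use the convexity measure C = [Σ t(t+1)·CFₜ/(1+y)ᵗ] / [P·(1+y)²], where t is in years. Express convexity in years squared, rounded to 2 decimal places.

With y = 0.0655:
  t   CF        PV=CF/(1+0.0655)^t    t·PV        t(t+1)·PV
  1        21.25        19.9437        19.9437          39.8874
  2        21.25        18.7177        37.4354         112.3061
  3       521.25       430.9091     1,292.7274       5,170.9097
  Σ                    469.5705     1,350.1065       5,323.1031
P = 469.5705.
Convexity = Σ t(t+1)·PV / [P·(1+y)²] = 5,323.1031 / (469.5705 × 1.135290) = 9.98521.

9.99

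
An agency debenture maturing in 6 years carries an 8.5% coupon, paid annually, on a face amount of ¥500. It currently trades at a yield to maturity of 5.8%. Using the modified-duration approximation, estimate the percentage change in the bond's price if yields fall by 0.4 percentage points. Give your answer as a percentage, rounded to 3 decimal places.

+1.895%

Periodic yield y = 0.058. Modified duration first:
  t   CF        PV=CF/(1+0.058)^t    t·PV
  1        42.50        40.1701        40.1701
  2        42.50        37.9680        75.9360
  3        42.50        35.8866       107.6597
  4        42.50        33.9193       135.6770
  5        42.50        32.0598       160.2989
  6       542.50       386.7994     2,320.7961
  Σ                    566.8031     2,840.5378
P = 566.8031; D_Mac = 5.01151 yrs; D_mod = 5.01151/(1+0.058) = 4.73677 yrs.
ΔP/P ≈ -D_mod · Δy = -4.73677 × (-0.004) = +0.018947 = +1.8947%.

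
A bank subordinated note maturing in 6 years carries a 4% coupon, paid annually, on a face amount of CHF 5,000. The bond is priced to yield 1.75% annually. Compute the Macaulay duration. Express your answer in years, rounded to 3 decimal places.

Periodic yield y = 0.0175. Discount each cash flow and weight by its year:
  t   CF        PV=CF/(1+0.0175)^t    t·PV
  1       200.00       196.5602       196.5602
  2       200.00       193.1796       386.3591
  3       200.00       189.8571       569.5712
  4       200.00       186.5917       746.3668
  5       200.00       183.3825       916.9125
  6     5,200.00     4,685.9412    28,115.6473
  Σ                  5,635.5122    30,931.4171
Price P = Σ PV = 5,635.5122.
Macaulay duration = Σ(t·PV) / P = 30,931.4171 / 5,635.5122 = 5.48866 years.

5.489 years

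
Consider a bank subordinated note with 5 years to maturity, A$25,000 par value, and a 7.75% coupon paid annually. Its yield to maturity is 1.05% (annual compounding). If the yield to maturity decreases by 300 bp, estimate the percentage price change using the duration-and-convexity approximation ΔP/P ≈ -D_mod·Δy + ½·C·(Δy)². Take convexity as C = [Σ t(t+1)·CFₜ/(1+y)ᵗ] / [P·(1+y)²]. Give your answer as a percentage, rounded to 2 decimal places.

+14.26%

With y = 0.0105:
  t   CF        PV=CF/(1+0.0105)^t    t·PV        t(t+1)·PV
  1     1,937.50     1,917.3676     1,917.3676       3,834.7353
  2     1,937.50     1,897.4445     3,794.8889      11,384.6668
  3     1,937.50     1,877.7283     5,633.1850      22,532.7399
  4     1,937.50     1,858.2170     7,432.8682      37,164.3409
  5    26,937.50    25,566.7602   127,833.8011     767,002.8063
  Σ                 33,117.5177   146,612.1108     841,919.2893
P = 33,117.5177; D_Mac = 4.42703 yrs; D_mod = 4.38103 yrs; C = 24.89660.
Duration effect: -4.38103 × (-0.03) = +0.131431
Convexity effect: 0.5 × 24.89660 × (-0.03)² = +0.0112035
ΔP/P ≈ +0.131431 + 0.0112035 = +0.142634 = +14.2634%.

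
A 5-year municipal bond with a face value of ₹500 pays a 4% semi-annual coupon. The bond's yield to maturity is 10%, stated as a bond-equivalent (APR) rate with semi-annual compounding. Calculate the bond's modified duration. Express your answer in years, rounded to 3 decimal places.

4.293 years

Periodic yield y = 0.05. First find Macaulay duration:
  t   CF        PV=CF/(1+0.05)^t    t·PV
  1        10.00         9.5238         9.5238
  2        10.00         9.0703        18.1406
  3        10.00         8.6384        25.9151
  4        10.00         8.2270        32.9081
  5        10.00         7.8353        39.1763
  6        10.00         7.4622        44.7729
  7        10.00         7.1068        49.7477
  8        10.00         6.7684        54.1471
  9        10.00         6.4461        58.0148
  10      510.00       313.0958     3,130.9576
  Σ                    384.1740     3,463.3041
P = 384.1740; Macaulay duration = 3,463.3041 / 384.1740 = 9.01494 half-year periods = 4.50747 years.
Modified duration = D_Mac / (1 + y) = 4.50747 / 1.05 = 4.29283 years.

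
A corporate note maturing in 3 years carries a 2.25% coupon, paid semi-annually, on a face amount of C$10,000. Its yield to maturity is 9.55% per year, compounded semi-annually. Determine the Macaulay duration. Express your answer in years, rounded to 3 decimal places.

Periodic yield y = 0.04775. Discount each cash flow and weight by its period:
  t   CF        PV=CF/(1+0.04775)^t    t·PV
  1       112.50       107.3729       107.3729
  2       112.50       102.4795       204.9591
  3       112.50        97.8092       293.4275
  4       112.50        93.3516       373.4065
  5       112.50        89.0972       445.4861
  6    10,112.50     7,643.8564    45,863.1382
  Σ                  8,133.9668    47,287.7903
Price P = Σ PV = 8,133.9668.
Macaulay duration = Σ(t·PV) / P = 47,287.7903 / 8,133.9668 = 5.81362 half-year periods.
In years: 5.81362 / 2 = 2.90681 years.

2.907 years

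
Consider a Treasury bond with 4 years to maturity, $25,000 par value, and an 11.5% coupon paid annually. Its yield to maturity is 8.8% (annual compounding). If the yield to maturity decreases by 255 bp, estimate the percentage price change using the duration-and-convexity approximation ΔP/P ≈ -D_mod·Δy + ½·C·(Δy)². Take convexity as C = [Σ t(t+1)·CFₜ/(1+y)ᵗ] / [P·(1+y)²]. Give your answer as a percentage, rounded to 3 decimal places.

With y = 0.088:
  t   CF        PV=CF/(1+0.088)^t    t·PV        t(t+1)·PV
  1     2,875.00     2,642.4632     2,642.4632       5,284.9265
  2     2,875.00     2,428.7346     4,857.4692      14,572.4075
  3     2,875.00     2,232.2928     6,696.8785      26,787.5139
  4    27,875.00    19,892.9547    79,571.8190     397,859.0949
  Σ                 27,196.4454    93,768.6299     444,503.9428
P = 27,196.4454; D_Mac = 3.44783 yrs; D_mod = 3.16896 yrs; C = 13.80720.
Duration effect: -3.16896 × (-0.0255) = +0.080808
Convexity effect: 0.5 × 13.80720 × (-0.0255)² = +0.0044891
ΔP/P ≈ +0.080808 + 0.0044891 = +0.085298 = +8.5298%.

+8.530%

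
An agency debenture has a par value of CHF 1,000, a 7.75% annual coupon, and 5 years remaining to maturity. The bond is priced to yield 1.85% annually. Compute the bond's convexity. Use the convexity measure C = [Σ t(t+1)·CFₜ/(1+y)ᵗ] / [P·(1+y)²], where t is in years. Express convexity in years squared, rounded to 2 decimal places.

With y = 0.0185:
  t   CF        PV=CF/(1+0.0185)^t    t·PV        t(t+1)·PV
  1        77.50        76.0923        76.0923         152.1846
  2        77.50        74.7102       149.4203         448.2609
  3        77.50        73.3531       220.0594         880.2375
  4        77.50        72.0207       288.0830       1,440.4148
  5     1,077.50       983.1326     4,915.6632      29,493.9790
  Σ                  1,279.3089     5,649.3181      32,415.0768
P = 1,279.3089.
Convexity = Σ t(t+1)·PV / [P·(1+y)²] = 32,415.0768 / (1,279.3089 × 1.037342) = 24.42584.

24.43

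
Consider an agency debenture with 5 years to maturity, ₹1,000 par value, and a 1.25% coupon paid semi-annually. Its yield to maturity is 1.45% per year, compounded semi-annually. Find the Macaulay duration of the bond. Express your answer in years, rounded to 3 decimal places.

4.862 years

Periodic yield y = 0.00725. Discount each cash flow and weight by its period:
  t   CF        PV=CF/(1+0.00725)^t    t·PV
  1         6.25         6.2050         6.2050
  2         6.25         6.1604        12.3207
  3         6.25         6.1160        18.3480
  4         6.25         6.0720        24.2880
  5         6.25         6.0283        30.1414
  6         6.25         5.9849        35.9094
  7         6.25         5.9418        41.5927
  8         6.25         5.8990        47.1924
  9         6.25         5.8566        52.7093
  10    1,006.25       936.1235     9,361.2347
  Σ                    990.3875     9,629.9415
Price P = Σ PV = 990.3875.
Macaulay duration = Σ(t·PV) / P = 9,629.9415 / 990.3875 = 9.72341 half-year periods.
In years: 9.72341 / 2 = 4.86170 years.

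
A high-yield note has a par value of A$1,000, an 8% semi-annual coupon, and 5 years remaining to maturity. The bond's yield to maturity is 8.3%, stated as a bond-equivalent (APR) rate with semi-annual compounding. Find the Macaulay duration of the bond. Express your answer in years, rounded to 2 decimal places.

Periodic yield y = 0.0415. Discount each cash flow and weight by its period:
  t   CF        PV=CF/(1+0.0415)^t    t·PV
  1        40.00        38.4061        38.4061
  2        40.00        36.8758        73.7516
  3        40.00        35.4064       106.2193
  4        40.00        33.9956       135.9825
  5        40.00        32.6410       163.2051
  6        40.00        31.3404       188.0423
  7        40.00        30.0916       210.6411
  8        40.00        28.8925       231.1404
  9        40.00        27.7413       249.6715
  10    1,040.00       692.5332     6,925.3320
  Σ                    987.9240     8,322.3918
Price P = Σ PV = 987.9240.
Macaulay duration = Σ(t·PV) / P = 8,322.3918 / 987.9240 = 8.42412 half-year periods.
In years: 8.42412 / 2 = 4.21206 years.

4.21 years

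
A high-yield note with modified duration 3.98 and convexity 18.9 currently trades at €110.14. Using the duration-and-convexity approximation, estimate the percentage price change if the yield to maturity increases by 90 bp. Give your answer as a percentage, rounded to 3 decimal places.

-3.505%

Duration effect: -D_mod·Δy = -3.98 × (+0.009) = -0.035820
Convexity effect: ½·C·(Δy)² = 0.5 × 18.9 × (0.009)² = +0.00076545
ΔP/P ≈ -0.035820 + 0.00076545 = -0.03505455
= -3.505455%.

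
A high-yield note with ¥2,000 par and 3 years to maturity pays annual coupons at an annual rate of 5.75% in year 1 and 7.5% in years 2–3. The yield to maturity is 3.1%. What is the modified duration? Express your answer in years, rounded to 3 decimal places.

Periodic yield y = 0.031. First find Macaulay duration:
  t   CF        PV=CF/(1+0.031)^t    t·PV
  1       115.00       111.5422       111.5422
  2       150.00       141.1152       282.2305
  3     2,150.00     1,961.8349     5,885.5048
  Σ                  2,214.4924     6,279.2775
P = 2,214.4924; Macaulay duration = 6,279.2775 / 2,214.4924 = 2.83554 years.
Modified duration = D_Mac / (1 + y) = 2.83554 / 1.031 = 2.75028 years.

2.750 years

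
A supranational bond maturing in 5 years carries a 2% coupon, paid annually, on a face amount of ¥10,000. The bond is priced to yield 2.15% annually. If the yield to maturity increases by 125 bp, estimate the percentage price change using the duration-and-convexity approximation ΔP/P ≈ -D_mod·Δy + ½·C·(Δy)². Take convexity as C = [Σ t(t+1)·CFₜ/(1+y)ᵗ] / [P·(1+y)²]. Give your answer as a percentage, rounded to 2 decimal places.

With y = 0.0215:
  t   CF        PV=CF/(1+0.0215)^t    t·PV        t(t+1)·PV
  1       200.00       195.7905       195.7905         391.5810
  2       200.00       191.6696       383.3392       1,150.0176
  3       200.00       187.6354       562.9063       2,251.6253
  4       200.00       183.6862       734.7448       3,673.7238
  5    10,200.00     9,170.8231    45,854.1156     275,124.6934
  Σ                  9,929.6049    47,730.8964     282,591.6413
P = 9,929.6049; D_Mac = 4.80693 yrs; D_mod = 4.70575 yrs; C = 27.27411.
Duration effect: -4.70575 × (+0.0125) = -0.058822
Convexity effect: 0.5 × 27.27411 × (0.0125)² = +0.0021308
ΔP/P ≈ -0.058822 + 0.0021308 = -0.056691 = -5.6691%.

-5.67%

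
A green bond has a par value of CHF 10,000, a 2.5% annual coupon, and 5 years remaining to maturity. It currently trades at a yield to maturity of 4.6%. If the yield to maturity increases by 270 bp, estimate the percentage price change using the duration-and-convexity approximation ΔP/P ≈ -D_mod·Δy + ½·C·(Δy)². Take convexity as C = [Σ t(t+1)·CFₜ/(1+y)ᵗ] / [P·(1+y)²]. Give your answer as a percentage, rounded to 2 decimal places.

With y = 0.046:
  t   CF        PV=CF/(1+0.046)^t    t·PV        t(t+1)·PV
  1       250.00       239.0057       239.0057         478.0115
  2       250.00       228.4950       456.9899       1,370.9698
  3       250.00       218.4464       655.3393       2,621.3572
  4       250.00       208.8398       835.3592       4,176.7960
  5    10,250.00     8,185.8813    40,929.4065     245,576.4389
  Σ                  9,080.6682    43,116.1007     254,223.5734
P = 9,080.6682; D_Mac = 4.74812 yrs; D_mod = 4.53931 yrs; C = 25.58790.
Duration effect: -4.53931 × (+0.027) = -0.122561
Convexity effect: 0.5 × 25.58790 × (0.027)² = +0.0093268
ΔP/P ≈ -0.122561 + 0.0093268 = -0.113235 = -11.3235%.

-11.32%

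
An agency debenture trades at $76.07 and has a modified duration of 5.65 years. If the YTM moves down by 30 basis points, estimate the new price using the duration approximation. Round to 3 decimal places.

$77.359

Duration approximation: ΔP/P ≈ -D_mod · Δy = -5.65 × (-0.003) = +0.016950.
New price ≈ 76.07 × (1 + 0.016950) = 77.3593865.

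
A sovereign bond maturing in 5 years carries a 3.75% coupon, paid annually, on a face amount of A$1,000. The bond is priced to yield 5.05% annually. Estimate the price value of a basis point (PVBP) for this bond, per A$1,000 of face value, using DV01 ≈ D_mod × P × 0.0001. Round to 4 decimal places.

A$0.4168

Periodic yield y = 0.0505.
  t   CF        PV=CF/(1+0.0505)^t    t·PV
  1        37.50        35.6973        35.6973
  2        37.50        33.9812        67.9625
  3        37.50        32.3477        97.0430
  4        37.50        30.7926       123.1706
  5     1,037.50       810.9757     4,054.8783
  Σ                    943.7945     4,378.7517
P = 943.7945; D_Mac = 4.63952 yrs; D_mod = 4.41649 yrs.
DV01 ≈ 4.41649 × 943.7945 × 0.0001 = 0.416825.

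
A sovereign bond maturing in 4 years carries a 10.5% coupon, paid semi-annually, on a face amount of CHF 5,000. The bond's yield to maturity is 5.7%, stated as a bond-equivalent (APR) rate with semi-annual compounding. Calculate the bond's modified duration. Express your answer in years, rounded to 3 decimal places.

3.327 years

Periodic yield y = 0.0285. First find Macaulay duration:
  t   CF        PV=CF/(1+0.0285)^t    t·PV
  1       262.50       255.2261       255.2261
  2       262.50       248.1537       496.3074
  3       262.50       241.2773       723.8318
  4       262.50       234.5914       938.3657
  5       262.50       228.0908     1,140.4542
  6       262.50       221.7704     1,330.6223
  7       262.50       215.6251     1,509.3754
  8     5,262.50     4,202.9840    33,623.8723
  Σ                  5,847.7187    40,018.0551
P = 5,847.7187; Macaulay duration = 40,018.0551 / 5,847.7187 = 6.84336 half-year periods = 3.42168 years.
Modified duration = D_Mac / (1 + y) = 3.42168 / 1.0285 = 3.32687 years.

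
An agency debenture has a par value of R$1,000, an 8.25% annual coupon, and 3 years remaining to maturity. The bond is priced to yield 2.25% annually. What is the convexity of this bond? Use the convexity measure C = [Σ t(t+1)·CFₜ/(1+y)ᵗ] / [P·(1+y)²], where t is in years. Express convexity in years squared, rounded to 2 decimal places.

10.43

With y = 0.0225:
  t   CF        PV=CF/(1+0.0225)^t    t·PV        t(t+1)·PV
  1        82.50        80.6846        80.6846         161.3692
  2        82.50        78.9091       157.8183         473.4548
  3     1,082.50     1,012.6001     3,037.8002      12,151.2009
  Σ                  1,172.1938     3,276.3031      12,786.0249
P = 1,172.1938.
Convexity = Σ t(t+1)·PV / [P·(1+y)²] = 12,786.0249 / (1,172.1938 × 1.045506) = 10.43301.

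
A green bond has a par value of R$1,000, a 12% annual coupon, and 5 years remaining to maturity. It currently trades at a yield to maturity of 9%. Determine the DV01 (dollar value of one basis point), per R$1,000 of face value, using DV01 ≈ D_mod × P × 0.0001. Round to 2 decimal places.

Periodic yield y = 0.09.
  t   CF        PV=CF/(1+0.09)^t    t·PV
  1       120.00       110.0917       110.0917
  2       120.00       101.0016       202.0032
  3       120.00        92.6620       277.9861
  4       120.00        85.0110       340.0441
  5     1,120.00       727.9232     3,639.6158
  Σ                  1,116.6895     4,569.7409
P = 1,116.6895; D_Mac = 4.09222 yrs; D_mod = 3.75433 yrs.
DV01 ≈ 3.75433 × 1,116.6895 × 0.0001 = 0.419242.

R$0.42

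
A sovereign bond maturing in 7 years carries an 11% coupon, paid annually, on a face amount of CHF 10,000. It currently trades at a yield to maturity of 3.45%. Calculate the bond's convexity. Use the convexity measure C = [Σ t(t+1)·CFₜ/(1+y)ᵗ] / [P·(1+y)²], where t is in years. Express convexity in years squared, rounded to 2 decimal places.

With y = 0.0345:
  t   CF        PV=CF/(1+0.0345)^t    t·PV        t(t+1)·PV
  1     1,100.00     1,063.3156     1,063.3156       2,126.6312
  2     1,100.00     1,027.8546     2,055.7093       6,167.1278
  3     1,100.00       993.5762     2,980.7287      11,922.9150
  4     1,100.00       960.4410     3,841.7641      19,208.8206
  5     1,100.00       928.4109     4,642.0543      27,852.3257
  6     1,100.00       897.4489     5,384.6932      37,692.8525
  7    11,100.00     8,754.0599    61,278.4193     490,227.3542
  Σ                 14,625.1071    81,246.6845     595,198.0270
P = 14,625.1071.
Convexity = Σ t(t+1)·PV / [P·(1+y)²] = 595,198.0270 / (14,625.1071 × 1.070190) = 38.02782.

38.03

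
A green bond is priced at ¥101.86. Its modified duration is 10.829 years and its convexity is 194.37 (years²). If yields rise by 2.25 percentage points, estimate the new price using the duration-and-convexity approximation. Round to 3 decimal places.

Duration effect: -D_mod·Δy = -10.829 × (+0.0225) = -0.2436525
Convexity effect: ½·C·(Δy)² = 0.5 × 194.37 × (0.0225)² = +0.04919990625
ΔP/P ≈ -0.2436525 + 0.04919990625 = -0.19445259375
New price ≈ 101.86 × (1 - 0.19445259375) = 82.053058800625.

¥82.053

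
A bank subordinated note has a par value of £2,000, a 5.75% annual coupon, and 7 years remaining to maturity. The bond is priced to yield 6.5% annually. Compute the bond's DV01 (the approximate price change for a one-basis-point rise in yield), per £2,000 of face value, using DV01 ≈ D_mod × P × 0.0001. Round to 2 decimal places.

Periodic yield y = 0.065.
  t   CF        PV=CF/(1+0.065)^t    t·PV
  1       115.00       107.9812       107.9812
  2       115.00       101.3908       202.7816
  3       115.00        95.2026       285.6079
  4       115.00        89.3922       357.5686
  5       115.00        83.9363       419.6815
  6       115.00        78.8134       472.8805
  7     2,115.00     1,361.0156     9,527.1095
  Σ                  1,917.7322    11,373.6109
P = 1,917.7322; D_Mac = 5.93076 yrs; D_mod = 5.56879 yrs.
DV01 ≈ 5.56879 × 1,917.7322 × 0.0001 = 1.067945.

£1.07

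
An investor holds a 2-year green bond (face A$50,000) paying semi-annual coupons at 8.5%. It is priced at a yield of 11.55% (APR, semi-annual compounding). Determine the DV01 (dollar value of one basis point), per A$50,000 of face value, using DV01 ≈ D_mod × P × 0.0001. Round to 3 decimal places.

A$8.403

Periodic yield y = 0.05775.
  t   CF        PV=CF/(1+0.05775)^t    t·PV
  1     2,125.00     2,008.9813     2,008.9813
  2     2,125.00     1,899.2969     3,798.5939
  3     2,125.00     1,795.6010     5,386.8029
  4    52,125.00    41,640.3079   166,561.2315
  Σ                 47,344.1871   177,755.6096
P = 47,344.1871; D_Mac = 3.75454 half-year periods = 1.87727 yrs; D_mod = 1.77478 yrs.
DV01 ≈ 1.77478 × 47,344.1871 × 0.0001 = 8.402534.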